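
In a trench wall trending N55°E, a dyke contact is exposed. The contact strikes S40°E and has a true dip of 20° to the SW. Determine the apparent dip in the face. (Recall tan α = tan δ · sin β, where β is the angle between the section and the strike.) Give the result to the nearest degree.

Angle between strike (S40°E) and section (N55°E): β = 85°.
tan(apparent dip) = tan 20° · sin 85° = 0.3626
α = arctan(0.3626) = 19.93°

20°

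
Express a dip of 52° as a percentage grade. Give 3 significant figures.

128%

grade % = 100 × tan 52° = 100 × 1.2799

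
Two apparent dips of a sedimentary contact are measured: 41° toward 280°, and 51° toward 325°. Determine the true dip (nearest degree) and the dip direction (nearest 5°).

true dip 51°, dip direction 325°

Each apparent-dip line lies in the plane. As unit vectors (x east, y north, z up), v₁ plunges 41°→280° and v₂ plunges 51°→325°.
Cross product v₁ × v₂ gives the pole to the plane: n ∝ (-0.236, 0.341, 0.336).
Dip δ = arctan(|n_h|/n_z) = arctan(0.415/0.336) = 51.0°.
Dip direction = azimuth of (n_x, n_y) = atan2(-0.236, 0.341) = 325°.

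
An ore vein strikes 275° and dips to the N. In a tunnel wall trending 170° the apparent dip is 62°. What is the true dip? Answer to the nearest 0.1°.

β = acute angle between strike 275° and section 170° = 75°.
tan(true dip) = tan 62° / sin 75° = 1.9471
δ = arctan(1.9471) = 62.82°

62.8°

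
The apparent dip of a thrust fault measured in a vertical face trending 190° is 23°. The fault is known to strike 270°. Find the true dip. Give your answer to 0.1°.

23.3°

β = acute angle between strike 270° and section 190° = 80°.
tan δ = tan α / sin β = tan 23° / sin 80° = 0.4245 / 0.9848 = 0.4310
true dip = arctan 0.4310 = 23.32°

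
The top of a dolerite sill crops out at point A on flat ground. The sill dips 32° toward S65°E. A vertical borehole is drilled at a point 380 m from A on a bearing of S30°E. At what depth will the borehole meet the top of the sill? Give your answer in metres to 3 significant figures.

195 m

The hole lies 35° from the dip direction, so the down-dip offset is 380 × cos 35° = 311.28 m.
Depth = down-dip offset × tan(dip) = 311.28 × tan 32° = 311.28 × 0.6249
Depth = 194.51 m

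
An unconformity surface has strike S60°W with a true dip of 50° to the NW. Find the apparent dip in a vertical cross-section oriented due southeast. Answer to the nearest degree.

The strike is S60°W and the section trends due southeast; the acute angle between them is β = 75°.
tan(apparent dip) = tan 50° · sin 75° = 1.1511
apparent dip = arctan 1.1511 = 49.02°

49°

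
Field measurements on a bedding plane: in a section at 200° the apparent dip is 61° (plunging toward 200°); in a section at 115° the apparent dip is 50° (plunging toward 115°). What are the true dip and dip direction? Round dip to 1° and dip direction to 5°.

true dip 64°, dip direction 170°

The two traces are lines in the plane: v₁ = (sin 200°·cos 61°, cos 200°·cos 61°, −sin 61°), v₂ = (sin 115°·cos 50°, cos 115°·cos 50°, −sin 50°).
The plane normal is n = v₁ × v₂ ∝ (0.111, -0.637, 0.310).
tan δ = √(n_x²+n_y²)/n_z = 0.646/0.310, so δ = 64.3°.
Dip direction = atan2(0.111, -0.637) = 170° (azimuth of n's horizontal projection).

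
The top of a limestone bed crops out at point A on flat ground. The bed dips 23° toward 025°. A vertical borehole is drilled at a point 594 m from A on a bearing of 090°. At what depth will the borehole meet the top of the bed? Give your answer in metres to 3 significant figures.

The hole lies 65° from the dip direction, so the down-dip offset is 594 × cos 65° = 251.04 m.
Depth = down-dip offset × tan(dip) = 251.04 × tan 23° = 251.04 × 0.4245
Depth = 106.56 m

107 m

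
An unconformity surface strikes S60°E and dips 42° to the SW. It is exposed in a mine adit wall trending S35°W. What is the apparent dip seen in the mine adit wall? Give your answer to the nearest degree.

42°

The section lies 85° from the strike.
tan α = tan 42° × sin 85° = 0.9004 × 0.9962 = 0.8970
α = arctan(0.8970) = 41.89°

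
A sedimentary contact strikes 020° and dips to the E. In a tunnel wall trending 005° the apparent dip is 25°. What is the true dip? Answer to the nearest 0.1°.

β = acute angle between strike 020° and section 005° = 15°.
tan δ = tan α / sin β = tan 25° / sin 15° = 0.4663 / 0.2588 = 1.8017
δ = arctan(1.8017) = 60.97°

61.0°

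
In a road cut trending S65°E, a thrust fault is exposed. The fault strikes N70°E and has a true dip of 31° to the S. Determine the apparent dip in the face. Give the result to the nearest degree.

The section lies 45° from the strike.
tan α = tan 31° × sin 45° = 0.6009 × 0.7071 = 0.4249
apparent dip = arctan 0.4249 = 23.02°

23°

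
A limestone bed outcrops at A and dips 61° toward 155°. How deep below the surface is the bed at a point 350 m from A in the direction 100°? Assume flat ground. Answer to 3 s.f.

362 m

The hole lies 55° from the dip direction, so the down-dip offset is 350 × cos 55° = 200.75 m.
Depth = down-dip offset × tan(dip) = 200.75 × tan 61° = 200.75 × 1.8040
Depth = 362.17 m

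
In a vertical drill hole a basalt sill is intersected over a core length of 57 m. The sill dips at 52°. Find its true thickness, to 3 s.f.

35.1 m

True thickness t = h · cos(dip) = 57 × cos 52°
t = 57 × 0.6157 = 35.093 m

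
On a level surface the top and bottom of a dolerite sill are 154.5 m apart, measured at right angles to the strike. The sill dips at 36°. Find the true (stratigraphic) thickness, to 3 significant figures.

True thickness t = w · sin(dip) = 154.5 × sin 36°
t = 154.5 × 0.5878 = 90.813 m

90.8 m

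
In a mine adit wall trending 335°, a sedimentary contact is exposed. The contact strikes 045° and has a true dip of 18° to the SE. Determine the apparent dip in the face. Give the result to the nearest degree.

17°

The strike is 045° and the section trends 335°; the acute angle between them is β = 70°.
tan α = tan 18° × sin 70° = 0.3249 × 0.9397 = 0.3053
apparent dip = arctan 0.3053 = 16.98°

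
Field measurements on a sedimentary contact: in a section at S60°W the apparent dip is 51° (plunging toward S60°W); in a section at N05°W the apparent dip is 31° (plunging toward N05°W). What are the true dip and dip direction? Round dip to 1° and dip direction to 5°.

The two traces are lines in the plane: v₁ = (sin 240°·cos 51°, cos 240°·cos 51°, −sin 51°), v₂ = (sin 355°·cos 31°, cos 355°·cos 31°, −sin 31°).
n = v₁ × v₂ = (-0.826, 0.223, 0.489) (taken with n_z > 0).
tan δ = √(n_x²+n_y²)/n_z = 0.855/0.489, so δ = 60.2°.
Dip direction = azimuth of (n_x, n_y) = atan2(-0.826, 0.223) = 285°.

true dip 60°, dip direction 285°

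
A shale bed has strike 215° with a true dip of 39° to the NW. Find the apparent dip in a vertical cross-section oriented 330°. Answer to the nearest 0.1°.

36.3°

Angle between strike (215°) and section (330°): β = 65°.
tan(apparent dip) = tan 39° · sin 65° = 0.7339
α = arctan(0.7339) = 36.28°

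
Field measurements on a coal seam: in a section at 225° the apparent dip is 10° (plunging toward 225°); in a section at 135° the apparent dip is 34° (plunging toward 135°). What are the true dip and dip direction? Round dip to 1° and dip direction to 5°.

The two traces are lines in the plane: v₁ = (sin 225°·cos 10°, cos 225°·cos 10°, −sin 10°), v₂ = (sin 135°·cos 34°, cos 135°·cos 34°, −sin 34°).
The plane normal is n = v₁ × v₂ ∝ (0.288, -0.491, 0.816).
Dip δ = arctan(|n_h|/n_z) = arctan(0.569/0.816) = 34.9°.
Dip direction = atan2(0.288, -0.491) = 150° (azimuth of n's horizontal projection).

true dip 35°, dip direction 150°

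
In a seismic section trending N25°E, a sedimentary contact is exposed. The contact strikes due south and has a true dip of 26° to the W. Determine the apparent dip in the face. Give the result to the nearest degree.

12°

The strike is due south and the section trends N25°E; the acute angle between them is β = 25°.
tan(apparent dip) = tan 26° · sin 25° = 0.2061
apparent dip = arctan 0.2061 = 11.65°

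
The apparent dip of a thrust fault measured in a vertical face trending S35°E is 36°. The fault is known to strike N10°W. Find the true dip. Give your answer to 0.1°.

59.8°

The section is 25° from the strike.
tan δ = tan α / sin β = tan 36° / sin 25° = 0.7265 / 0.4226 = 1.7191
true dip = arctan 1.7191 = 59.81°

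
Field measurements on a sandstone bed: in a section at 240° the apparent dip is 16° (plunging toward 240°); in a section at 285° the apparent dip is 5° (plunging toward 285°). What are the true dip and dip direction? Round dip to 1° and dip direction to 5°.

true dip 18°, dip direction 210°

Each apparent-dip line lies in the plane. As unit vectors (x east, y north, z up), v₁ plunges 16°→240° and v₂ plunges 5°→285°.
n = v₁ × v₂ = (-0.113, -0.193, 0.677) (taken with n_z > 0).
Dip δ = arctan(|n_h|/n_z) = arctan(0.223/0.677) = 18.3°.
Dip direction = atan2(-0.113, -0.193) = 210° (azimuth of n's horizontal projection).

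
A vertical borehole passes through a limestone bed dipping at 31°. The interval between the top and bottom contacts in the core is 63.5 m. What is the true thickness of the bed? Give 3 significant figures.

54.4 m

True thickness t = h · cos(dip) = 63.5 × cos 31°
t = 63.5 × 0.8572 = 54.430 m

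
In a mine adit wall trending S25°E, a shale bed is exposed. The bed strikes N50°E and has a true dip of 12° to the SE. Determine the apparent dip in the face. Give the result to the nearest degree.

Angle between strike (N50°E) and section (S25°E): β = 75°.
tan(apparent dip) = tan 12° · sin 75° = 0.2053
apparent dip = arctan 0.2053 = 11.60°

12°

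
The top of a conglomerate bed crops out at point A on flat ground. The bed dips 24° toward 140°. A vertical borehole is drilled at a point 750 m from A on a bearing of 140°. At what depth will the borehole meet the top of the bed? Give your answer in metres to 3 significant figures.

The hole is directly down-dip from the outcrop, so the down-dip offset is 750 m.
Depth = down-dip offset × tan(dip) = 750.00 × tan 24° = 750.00 × 0.4452
Depth = 333.92 m

334 m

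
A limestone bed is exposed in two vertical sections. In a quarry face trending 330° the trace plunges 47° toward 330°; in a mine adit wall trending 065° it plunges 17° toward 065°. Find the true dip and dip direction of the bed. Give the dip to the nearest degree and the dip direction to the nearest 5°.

The two traces are lines in the plane: v₁ = (sin 330°·cos 47°, cos 330°·cos 47°, −sin 47°), v₂ = (sin 65°·cos 17°, cos 65°·cos 17°, −sin 17°).
The plane normal is n = v₁ × v₂ ∝ (-0.123, 0.734, 0.650).
Dip δ = arctan(|n_h|/n_z) = arctan(0.744/0.650) = 48.9°.
Dip direction = atan2(-0.123, 0.734) = 350° (azimuth of n's horizontal projection).

true dip 49°, dip direction 350°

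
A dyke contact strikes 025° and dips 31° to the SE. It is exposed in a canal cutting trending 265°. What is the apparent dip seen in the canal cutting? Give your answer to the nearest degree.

27°

The section lies 60° from the strike.
tan α = tan 31° × sin 60° = 0.6009 × 0.8660 = 0.5204
α = arctan(0.5204) = 27.49°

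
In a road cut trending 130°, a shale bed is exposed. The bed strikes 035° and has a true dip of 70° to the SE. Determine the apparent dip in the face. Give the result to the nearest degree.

The section lies 85° from the strike.
tan(apparent dip) = tan 70° · sin 85° = 2.7370
apparent dip = arctan 2.7370 = 69.93°

70°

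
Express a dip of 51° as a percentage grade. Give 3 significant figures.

123%

grade % = 100 × tan 51° = 100 × 1.2349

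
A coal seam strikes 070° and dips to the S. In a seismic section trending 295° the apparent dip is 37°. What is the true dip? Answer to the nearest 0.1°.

β = acute angle between strike 070° and section 295° = 45°.
tan(true dip) = tan 37° / sin 45° = 1.0657
δ = arctan(1.0657) = 46.82°

46.8°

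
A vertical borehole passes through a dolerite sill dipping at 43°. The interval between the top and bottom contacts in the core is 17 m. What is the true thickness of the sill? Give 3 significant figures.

True thickness t = h · cos(dip) = 17 × cos 43°
t = 17 × 0.7314 = 12.433 m

12.4 m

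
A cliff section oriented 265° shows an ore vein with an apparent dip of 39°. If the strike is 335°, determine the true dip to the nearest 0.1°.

40.8°

β = acute angle between strike 335° and section 265° = 70°.
tan(true dip) = tan 39° / sin 70° = 0.8618
δ = arctan(0.8618) = 40.75°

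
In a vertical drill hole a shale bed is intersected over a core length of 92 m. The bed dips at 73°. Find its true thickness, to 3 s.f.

True thickness t = h · cos(dip) = 92 × cos 73°
t = 92 × 0.2924 = 26.898 m

26.9 m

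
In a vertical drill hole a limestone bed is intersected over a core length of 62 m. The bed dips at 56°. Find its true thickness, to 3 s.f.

34.7 m

True thickness t = h · cos(dip) = 62 × cos 56°
t = 62 × 0.5592 = 34.670 m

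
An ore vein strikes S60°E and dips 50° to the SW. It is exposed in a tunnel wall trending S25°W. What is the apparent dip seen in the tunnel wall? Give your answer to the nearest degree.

The section lies 85° from the strike.
tan(apparent dip) = tan 50° · sin 85° = 1.1872
α = arctan(1.1872) = 49.89°

50°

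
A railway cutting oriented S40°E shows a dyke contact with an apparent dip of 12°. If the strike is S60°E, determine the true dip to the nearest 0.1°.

31.9°

The section is 20° from the strike.
tan δ = tan α / sin β = tan 12° / sin 20° = 0.2126 / 0.3420 = 0.6215
true dip = arctan 0.6215 = 31.86°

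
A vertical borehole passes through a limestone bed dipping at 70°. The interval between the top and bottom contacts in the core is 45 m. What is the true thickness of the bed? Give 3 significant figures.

True thickness t = h · cos(dip) = 45 × cos 70°
t = 45 × 0.3420 = 15.391 m

15.4 m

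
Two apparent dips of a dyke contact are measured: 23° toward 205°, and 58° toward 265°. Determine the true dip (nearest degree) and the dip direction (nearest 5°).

Represent each trace as a vector plunging at its apparent dip toward its trend (east-north-up frame): v₁ = (-0.389, -0.834, -0.391), v₂ = (-0.528, -0.046, -0.848).
Cross product v₁ × v₂ gives the pole to the plane: n ∝ (-0.689, 0.124, 0.422).
Dip δ = arctan(|n_h|/n_z) = arctan(0.700/0.422) = 58.9°.
Dip direction = atan2(-0.689, 0.124) = 280° (azimuth of n's horizontal projection).

true dip 59°, dip direction 280°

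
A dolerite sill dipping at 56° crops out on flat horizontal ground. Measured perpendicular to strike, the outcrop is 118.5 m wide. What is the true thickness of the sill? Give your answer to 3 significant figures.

98.2 m

True thickness t = w · sin(dip) = 118.5 × sin 56°
t = 118.5 × 0.8290 = 98.241 m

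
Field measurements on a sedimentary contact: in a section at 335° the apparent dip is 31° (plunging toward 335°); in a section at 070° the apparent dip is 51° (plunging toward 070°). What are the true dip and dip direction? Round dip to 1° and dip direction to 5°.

true dip 55°, dip direction 040°

Each apparent-dip line lies in the plane. As unit vectors (x east, y north, z up), v₁ plunges 31°→335° and v₂ plunges 51°→070°.
n = v₁ × v₂ = (0.493, 0.586, 0.537) (taken with n_z > 0).
Dip δ = arctan(|n_h|/n_z) = arctan(0.766/0.537) = 54.9°.
Dip direction = azimuth of (n_x, n_y) = atan2(0.493, 0.586) = 40°.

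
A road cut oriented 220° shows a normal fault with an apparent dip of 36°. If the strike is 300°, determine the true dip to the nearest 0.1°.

The section is 80° from the strike.
tan(true dip) = tan 36° / sin 80° = 0.7378
true dip = arctan 0.7378 = 36.42°

36.4°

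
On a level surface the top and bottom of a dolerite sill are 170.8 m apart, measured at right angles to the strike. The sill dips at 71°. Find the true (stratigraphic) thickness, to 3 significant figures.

161 m

True thickness t = w · sin(dip) = 170.8 × sin 71°
t = 170.8 × 0.9455 = 161.495 m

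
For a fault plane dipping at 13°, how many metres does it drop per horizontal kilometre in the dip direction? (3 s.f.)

drop per km = 1000 × tan 13° = 1000 × 0.2309

231 m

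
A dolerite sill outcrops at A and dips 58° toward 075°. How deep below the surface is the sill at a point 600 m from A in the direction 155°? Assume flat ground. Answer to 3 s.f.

167 m

The hole lies 80° from the dip direction, so the down-dip offset is 600 × cos 80° = 104.19 m.
Depth = down-dip offset × tan(dip) = 104.19 × tan 58° = 104.19 × 1.6003
Depth = 166.74 m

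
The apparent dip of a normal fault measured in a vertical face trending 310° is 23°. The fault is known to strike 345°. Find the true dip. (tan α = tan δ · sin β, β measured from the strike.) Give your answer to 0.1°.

36.5°

The section is 35° from the strike.
tan δ = tan α / sin β = tan 23° / sin 35° = 0.4245 / 0.5736 = 0.7400
δ = arctan(0.7400) = 36.50°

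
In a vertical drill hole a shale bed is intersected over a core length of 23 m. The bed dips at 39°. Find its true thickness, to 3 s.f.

17.9 m

True thickness t = h · cos(dip) = 23 × cos 39°
t = 23 × 0.7771 = 17.874 m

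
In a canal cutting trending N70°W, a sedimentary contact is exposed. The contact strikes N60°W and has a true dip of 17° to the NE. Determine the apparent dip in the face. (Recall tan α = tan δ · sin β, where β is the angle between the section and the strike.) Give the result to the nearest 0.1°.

The section lies 10° from the strike.
tan α = tan 17° × sin 10° = 0.3057 × 0.1736 = 0.0531
α = arctan(0.0531) = 3.04°

3.0°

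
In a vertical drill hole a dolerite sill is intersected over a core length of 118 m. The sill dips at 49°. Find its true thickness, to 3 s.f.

77.4 m

True thickness t = h · cos(dip) = 118 × cos 49°
t = 118 × 0.6561 = 77.415 m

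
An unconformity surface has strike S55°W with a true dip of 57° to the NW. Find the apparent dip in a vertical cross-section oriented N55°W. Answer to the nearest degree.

55°

Angle between strike (S55°W) and section (N55°W): β = 70°.
tan(apparent dip) = tan 57° · sin 70° = 1.4470
α = arctan(1.4470) = 55.35°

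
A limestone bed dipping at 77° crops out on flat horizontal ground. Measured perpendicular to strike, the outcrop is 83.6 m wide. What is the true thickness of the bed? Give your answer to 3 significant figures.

True thickness t = w · sin(dip) = 83.6 × sin 77°
t = 83.6 × 0.9744 = 81.457 m

81.5 m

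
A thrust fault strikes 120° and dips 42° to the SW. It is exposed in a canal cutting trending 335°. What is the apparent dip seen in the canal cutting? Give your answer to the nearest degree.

27°

The strike is 120° and the section trends 335°; the acute angle between them is β = 35°.
tan(apparent dip) = tan 42° · sin 35° = 0.5165
α = arctan(0.5165) = 27.31°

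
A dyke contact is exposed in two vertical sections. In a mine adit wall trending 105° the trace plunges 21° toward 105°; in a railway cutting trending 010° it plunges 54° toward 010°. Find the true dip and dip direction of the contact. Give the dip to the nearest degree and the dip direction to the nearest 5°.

true dip 56°, dip direction 030°

The two traces are lines in the plane: v₁ = (sin 105°·cos 21°, cos 105°·cos 21°, −sin 21°), v₂ = (sin 10°·cos 54°, cos 10°·cos 54°, −sin 54°).
The plane normal is n = v₁ × v₂ ∝ (0.403, 0.693, 0.547).
Dip δ = arctan(|n_h|/n_z) = arctan(0.802/0.547) = 55.7°.
The horizontal component of n points toward azimuth atan2(n_x, n_y) = 30°, the dip direction.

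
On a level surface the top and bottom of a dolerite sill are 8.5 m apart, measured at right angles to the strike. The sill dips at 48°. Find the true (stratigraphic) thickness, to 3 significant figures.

6.32 m

True thickness t = w · sin(dip) = 8.5 × sin 48°
t = 8.5 × 0.7431 = 6.317 m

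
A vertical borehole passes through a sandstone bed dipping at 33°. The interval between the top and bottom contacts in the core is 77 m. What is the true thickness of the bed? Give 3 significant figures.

64.6 m

True thickness t = h · cos(dip) = 77 × cos 33°
t = 77 × 0.8387 = 64.578 m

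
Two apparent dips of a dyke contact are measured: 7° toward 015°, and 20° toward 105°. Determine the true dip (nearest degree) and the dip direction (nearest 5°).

The two traces are lines in the plane: v₁ = (sin 15°·cos 7°, cos 15°·cos 7°, −sin 7°), v₂ = (sin 105°·cos 20°, cos 105°·cos 20°, −sin 20°).
Cross product v₁ × v₂ gives the pole to the plane: n ∝ (0.358, 0.023, 0.933).
True dip = arccos(n_z / |n|) = arccos(0.9335) = 21.0°.
Dip direction = azimuth of (n_x, n_y) = atan2(0.358, 0.023) = 86°.

true dip 21°, dip direction 085°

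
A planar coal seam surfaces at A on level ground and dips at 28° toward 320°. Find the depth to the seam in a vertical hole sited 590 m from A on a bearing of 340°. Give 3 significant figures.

The hole lies 20° from the dip direction, so the down-dip offset is 590 × cos 20° = 554.42 m.
Depth = down-dip offset × tan(dip) = 554.42 × tan 28° = 554.42 × 0.5317
Depth = 294.79 m

295 m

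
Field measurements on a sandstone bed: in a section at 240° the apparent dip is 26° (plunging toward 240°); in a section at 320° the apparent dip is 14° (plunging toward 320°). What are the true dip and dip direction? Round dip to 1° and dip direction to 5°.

Represent each trace as a vector plunging at its apparent dip toward its trend (east-north-up frame): v₁ = (-0.778, -0.449, -0.438), v₂ = (-0.624, 0.743, -0.242).
Cross product v₁ × v₂ gives the pole to the plane: n ∝ (-0.435, -0.085, 0.859).
tan δ = √(n_x²+n_y²)/n_z = 0.443/0.859, so δ = 27.3°.
Dip direction = atan2(-0.435, -0.085) = 259° (azimuth of n's horizontal projection).

true dip 27°, dip direction 260°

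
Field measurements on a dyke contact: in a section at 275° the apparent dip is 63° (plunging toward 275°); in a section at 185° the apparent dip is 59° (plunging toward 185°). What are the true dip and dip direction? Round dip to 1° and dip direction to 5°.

Represent each trace as a vector plunging at its apparent dip toward its trend (east-north-up frame): v₁ = (-0.452, 0.040, -0.891), v₂ = (-0.045, -0.513, -0.857).
n = v₁ × v₂ = (-0.491, -0.348, 0.234) (taken with n_z > 0).
Dip δ = arctan(|n_h|/n_z) = arctan(0.602/0.234) = 68.8°.
The horizontal component of n points toward azimuth atan2(n_x, n_y) = 235°, the dip direction.

true dip 69°, dip direction 235°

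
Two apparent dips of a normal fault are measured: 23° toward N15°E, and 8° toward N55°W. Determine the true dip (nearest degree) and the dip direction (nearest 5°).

Represent each trace as a vector plunging at its apparent dip toward its trend (east-north-up frame): v₁ = (0.238, 0.889, -0.391), v₂ = (-0.811, 0.568, -0.139).
n = v₁ × v₂ = (0.098, 0.350, 0.857) (taken with n_z > 0).
tan δ = √(n_x²+n_y²)/n_z = 0.364/0.857, so δ = 23.0°.
The horizontal component of n points toward azimuth atan2(n_x, n_y) = 16°, the dip direction.

true dip 23°, dip direction 015°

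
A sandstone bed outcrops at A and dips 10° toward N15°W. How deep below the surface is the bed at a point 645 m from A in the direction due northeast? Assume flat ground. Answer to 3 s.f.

The hole lies 60° from the dip direction, so the down-dip offset is 645 × cos 60° = 322.50 m.
Depth = down-dip offset × tan(dip) = 322.50 × tan 10° = 322.50 × 0.1763
Depth = 56.87 m

56.9 m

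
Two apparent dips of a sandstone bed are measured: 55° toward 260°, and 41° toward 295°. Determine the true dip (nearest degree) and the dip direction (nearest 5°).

The two traces are lines in the plane: v₁ = (sin 260°·cos 55°, cos 260°·cos 55°, −sin 55°), v₂ = (sin 295°·cos 41°, cos 295°·cos 41°, −sin 41°).
Cross product v₁ × v₂ gives the pole to the plane: n ∝ (-0.327, -0.190, 0.248).
tan δ = √(n_x²+n_y²)/n_z = 0.378/0.248, so δ = 56.7°.
The horizontal component of n points toward azimuth atan2(n_x, n_y) = 240°, the dip direction.

true dip 57°, dip direction 240°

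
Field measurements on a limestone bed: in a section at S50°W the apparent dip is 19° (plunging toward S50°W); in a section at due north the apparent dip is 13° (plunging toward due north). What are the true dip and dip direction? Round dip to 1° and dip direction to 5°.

true dip 34°, dip direction 290°

Each apparent-dip line lies in the plane. As unit vectors (x east, y north, z up), v₁ plunges 19°→S50°W and v₂ plunges 13°→due north.
n = v₁ × v₂ = (-0.454, 0.163, 0.706) (taken with n_z > 0).
True dip = arccos(n_z / |n|) = arccos(0.8256) = 34.3°.
Dip direction = atan2(-0.454, 0.163) = 290° (azimuth of n's horizontal projection).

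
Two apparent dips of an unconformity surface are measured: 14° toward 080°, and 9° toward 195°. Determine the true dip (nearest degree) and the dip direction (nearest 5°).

Represent each trace as a vector plunging at its apparent dip toward its trend (east-north-up frame): v₁ = (0.956, 0.168, -0.242), v₂ = (-0.256, -0.954, -0.156).
Cross product v₁ × v₂ gives the pole to the plane: n ∝ (0.257, -0.211, 0.869).
tan δ = √(n_x²+n_y²)/n_z = 0.333/0.869, so δ = 21.0°.
The horizontal component of n points toward azimuth atan2(n_x, n_y) = 129°, the dip direction.

true dip 21°, dip direction 130°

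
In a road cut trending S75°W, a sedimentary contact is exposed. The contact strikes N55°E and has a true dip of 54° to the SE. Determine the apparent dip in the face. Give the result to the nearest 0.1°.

25.2°

Angle between strike (N55°E) and section (S75°W): β = 20°.
tan α = tan 54° × sin 20° = 1.3764 × 0.3420 = 0.4708
α = arctan(0.4708) = 25.21°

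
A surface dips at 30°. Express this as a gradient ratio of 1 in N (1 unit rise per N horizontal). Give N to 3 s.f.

1 in 1.73

1 : N means tan θ = 1/N, so N = 1/tan 30° = 1/0.5774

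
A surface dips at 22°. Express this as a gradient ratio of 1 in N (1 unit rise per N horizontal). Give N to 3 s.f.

1 : N means tan θ = 1/N, so N = 1/tan 22° = 1/0.4040

1 in 2.48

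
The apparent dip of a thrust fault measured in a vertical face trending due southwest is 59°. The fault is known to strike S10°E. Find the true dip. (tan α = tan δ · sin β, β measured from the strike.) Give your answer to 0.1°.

The section is 55° from the strike.
tan δ = tan α / sin β = tan 59° / sin 55° = 1.6643 / 0.8192 = 2.0317
true dip = arctan 2.0317 = 63.79°

63.8°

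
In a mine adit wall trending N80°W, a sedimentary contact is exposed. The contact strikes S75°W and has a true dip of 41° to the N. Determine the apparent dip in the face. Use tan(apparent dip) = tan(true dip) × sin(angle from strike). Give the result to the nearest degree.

20°

The strike is S75°W and the section trends N80°W; the acute angle between them is β = 25°.
tan α = tan 41° × sin 25° = 0.8693 × 0.4226 = 0.3674
apparent dip = arctan 0.3674 = 20.17°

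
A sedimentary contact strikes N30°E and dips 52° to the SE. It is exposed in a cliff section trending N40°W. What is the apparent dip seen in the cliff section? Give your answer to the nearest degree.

Angle between strike (N30°E) and section (N40°W): β = 70°.
tan(apparent dip) = tan 52° · sin 70° = 1.2028
apparent dip = arctan 1.2028 = 50.26°

50°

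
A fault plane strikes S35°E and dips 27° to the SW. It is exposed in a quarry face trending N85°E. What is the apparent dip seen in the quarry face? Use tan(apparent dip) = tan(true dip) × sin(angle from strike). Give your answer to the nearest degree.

24°

The section lies 60° from the strike.
tan(apparent dip) = tan 27° · sin 60° = 0.4413
apparent dip = arctan 0.4413 = 23.81°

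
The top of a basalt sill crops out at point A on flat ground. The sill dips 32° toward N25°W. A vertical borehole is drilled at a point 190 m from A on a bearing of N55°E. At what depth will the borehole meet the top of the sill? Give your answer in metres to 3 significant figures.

The hole lies 80° from the dip direction, so the down-dip offset is 190 × cos 80° = 32.99 m.
Depth = down-dip offset × tan(dip) = 32.99 × tan 32° = 32.99 × 0.6249
Depth = 20.62 m

20.6 m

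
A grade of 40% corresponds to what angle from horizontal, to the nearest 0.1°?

tan θ = 40/100 = 0.4000
θ = arctan(0.4000) = 21.80°

21.8°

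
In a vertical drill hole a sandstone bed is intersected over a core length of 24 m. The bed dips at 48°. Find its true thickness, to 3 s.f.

True thickness t = h · cos(dip) = 24 × cos 48°
t = 24 × 0.6691 = 16.059 m

16.1 m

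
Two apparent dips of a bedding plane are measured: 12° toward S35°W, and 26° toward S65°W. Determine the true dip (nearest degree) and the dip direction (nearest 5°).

true dip 33°, dip direction 285°

The two traces are lines in the plane: v₁ = (sin 215°·cos 12°, cos 215°·cos 12°, −sin 12°), v₂ = (sin 245°·cos 26°, cos 245°·cos 26°, −sin 26°).
The plane normal is n = v₁ × v₂ ∝ (-0.272, 0.077, 0.440).
True dip = arccos(n_z / |n|) = arccos(0.8410) = 32.8°.
Dip direction = azimuth of (n_x, n_y) = atan2(-0.272, 0.077) = 286°.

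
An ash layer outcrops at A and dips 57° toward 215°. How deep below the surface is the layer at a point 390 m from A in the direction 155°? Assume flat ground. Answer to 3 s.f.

The hole lies 60° from the dip direction, so the down-dip offset is 390 × cos 60° = 195.00 m.
Depth = down-dip offset × tan(dip) = 195.00 × tan 57° = 195.00 × 1.5399
Depth = 300.27 m

300 m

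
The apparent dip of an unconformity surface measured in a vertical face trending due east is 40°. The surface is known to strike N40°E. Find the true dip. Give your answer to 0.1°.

β = acute angle between strike N40°E and section due east = 50°.
tan δ = tan α / sin β = tan 40° / sin 50° = 0.8391 / 0.7660 = 1.0954
true dip = arctan 1.0954 = 47.61°

47.6°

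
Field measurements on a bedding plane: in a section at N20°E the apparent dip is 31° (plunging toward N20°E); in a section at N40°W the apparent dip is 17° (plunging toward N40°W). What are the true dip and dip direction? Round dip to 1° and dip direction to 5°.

Represent each trace as a vector plunging at its apparent dip toward its trend (east-north-up frame): v₁ = (0.293, 0.805, -0.515), v₂ = (-0.615, 0.733, -0.292).
The plane normal is n = v₁ × v₂ ∝ (0.142, 0.402, 0.710).
True dip = arccos(n_z / |n|) = arccos(0.8572) = 31.0°.
Dip direction = azimuth of (n_x, n_y) = atan2(0.142, 0.402) = 19°.

true dip 31°, dip direction 020°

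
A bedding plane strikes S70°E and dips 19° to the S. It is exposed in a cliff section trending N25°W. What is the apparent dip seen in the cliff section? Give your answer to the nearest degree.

The section lies 45° from the strike.
tan α = tan 19° × sin 45° = 0.3443 × 0.7071 = 0.2435
apparent dip = arctan 0.2435 = 13.68°

14°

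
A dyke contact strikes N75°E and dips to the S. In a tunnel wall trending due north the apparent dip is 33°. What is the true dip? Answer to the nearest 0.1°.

The section is 75° from the strike.
tan δ = tan α / sin β = tan 33° / sin 75° = 0.6494 / 0.9659 = 0.6723
δ = arctan(0.6723) = 33.91°

33.9°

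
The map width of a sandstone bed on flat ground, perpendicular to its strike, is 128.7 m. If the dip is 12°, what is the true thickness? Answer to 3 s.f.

26.8 m

True thickness t = w · sin(dip) = 128.7 × sin 12°
t = 128.7 × 0.2079 = 26.758 m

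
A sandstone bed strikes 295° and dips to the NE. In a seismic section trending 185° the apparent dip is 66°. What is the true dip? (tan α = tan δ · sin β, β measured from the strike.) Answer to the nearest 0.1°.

The section is 70° from the strike.
tan(true dip) = tan 66° / sin 70° = 2.3902
δ = arctan(2.3902) = 67.30°

67.3°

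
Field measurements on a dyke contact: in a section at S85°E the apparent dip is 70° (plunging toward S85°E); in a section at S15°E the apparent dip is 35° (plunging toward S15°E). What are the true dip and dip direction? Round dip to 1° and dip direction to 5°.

The two traces are lines in the plane: v₁ = (sin 95°·cos 70°, cos 95°·cos 70°, −sin 70°), v₂ = (sin 165°·cos 35°, cos 165°·cos 35°, −sin 35°).
The plane normal is n = v₁ × v₂ ∝ (0.726, 0.004, 0.263).
tan δ = √(n_x²+n_y²)/n_z = 0.726/0.263, so δ = 70.1°.
The horizontal component of n points toward azimuth atan2(n_x, n_y) = 90°, the dip direction.

true dip 70°, dip direction 090°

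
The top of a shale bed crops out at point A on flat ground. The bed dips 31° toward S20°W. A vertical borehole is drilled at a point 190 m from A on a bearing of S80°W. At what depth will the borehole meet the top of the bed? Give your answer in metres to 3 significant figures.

57.1 m

The hole lies 60° from the dip direction, so the down-dip offset is 190 × cos 60° = 95.00 m.
Depth = down-dip offset × tan(dip) = 95.00 × tan 31° = 95.00 × 0.6009
Depth = 57.08 m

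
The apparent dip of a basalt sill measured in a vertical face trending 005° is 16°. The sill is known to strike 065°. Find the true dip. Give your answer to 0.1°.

18.3°

β = acute angle between strike 065° and section 005° = 60°.
tan(true dip) = tan 16° / sin 60° = 0.3311
true dip = arctan 0.3311 = 18.32°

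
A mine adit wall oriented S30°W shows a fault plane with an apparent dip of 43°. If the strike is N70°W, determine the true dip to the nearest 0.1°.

43.4°

The section is 80° from the strike.
tan(true dip) = tan 43° / sin 80° = 0.9469
δ = arctan(0.9469) = 43.44°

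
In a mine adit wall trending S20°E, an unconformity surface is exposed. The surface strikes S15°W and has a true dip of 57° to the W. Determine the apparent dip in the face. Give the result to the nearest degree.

The section lies 35° from the strike.
tan α = tan 57° × sin 35° = 1.5399 × 0.5736 = 0.8832
apparent dip = arctan 0.8832 = 41.45°

41°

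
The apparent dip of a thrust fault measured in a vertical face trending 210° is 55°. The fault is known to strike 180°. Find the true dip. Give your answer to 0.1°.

The section is 30° from the strike.
tan(true dip) = tan 55° / sin 30° = 2.8563
δ = arctan(2.8563) = 70.70°

70.7°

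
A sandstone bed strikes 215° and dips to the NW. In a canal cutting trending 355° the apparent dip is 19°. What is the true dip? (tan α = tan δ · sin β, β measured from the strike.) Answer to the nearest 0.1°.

The section is 40° from the strike.
tan(true dip) = tan 19° / sin 40° = 0.5357
true dip = arctan 0.5357 = 28.18°

28.2°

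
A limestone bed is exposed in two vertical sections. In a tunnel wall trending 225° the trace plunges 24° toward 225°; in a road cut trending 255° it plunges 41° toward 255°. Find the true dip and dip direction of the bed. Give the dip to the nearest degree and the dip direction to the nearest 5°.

Each apparent-dip line lies in the plane. As unit vectors (x east, y north, z up), v₁ plunges 24°→225° and v₂ plunges 41°→255°.
The plane normal is n = v₁ × v₂ ∝ (-0.344, 0.127, 0.345).
True dip = arccos(n_z / |n|) = arccos(0.6845) = 46.8°.
Dip direction = atan2(-0.344, 0.127) = 290° (azimuth of n's horizontal projection).

true dip 47°, dip direction 290°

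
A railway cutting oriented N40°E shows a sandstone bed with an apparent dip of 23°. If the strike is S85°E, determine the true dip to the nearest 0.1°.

27.4°

The section is 55° from the strike.
tan(true dip) = tan 23° / sin 55° = 0.5182
δ = arctan(0.5182) = 27.39°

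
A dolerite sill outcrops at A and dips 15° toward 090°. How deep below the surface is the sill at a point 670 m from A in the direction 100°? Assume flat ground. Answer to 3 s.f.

The hole lies 10° from the dip direction, so the down-dip offset is 670 × cos 10° = 659.82 m.
Depth = down-dip offset × tan(dip) = 659.82 × tan 15° = 659.82 × 0.2679
Depth = 176.80 m

177 m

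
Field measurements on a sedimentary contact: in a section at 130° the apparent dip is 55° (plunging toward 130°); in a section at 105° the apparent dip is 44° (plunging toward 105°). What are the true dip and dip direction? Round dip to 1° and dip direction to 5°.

true dip 58°, dip direction 160°

Each apparent-dip line lies in the plane. As unit vectors (x east, y north, z up), v₁ plunges 55°→130° and v₂ plunges 44°→105°.
Cross product v₁ × v₂ gives the pole to the plane: n ∝ (0.104, -0.264, 0.174).
Dip δ = arctan(|n_h|/n_z) = arctan(0.284/0.174) = 58.4°.
The horizontal component of n points toward azimuth atan2(n_x, n_y) = 159°, the dip direction.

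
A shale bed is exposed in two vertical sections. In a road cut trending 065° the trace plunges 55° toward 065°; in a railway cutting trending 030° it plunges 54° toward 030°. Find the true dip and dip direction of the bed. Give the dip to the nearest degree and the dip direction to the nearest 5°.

true dip 56°, dip direction 050°

Represent each trace as a vector plunging at its apparent dip toward its trend (east-north-up frame): v₁ = (0.520, 0.242, -0.819), v₂ = (0.294, 0.509, -0.809).
n = v₁ × v₂ = (0.221, 0.180, 0.193) (taken with n_z > 0).
tan δ = √(n_x²+n_y²)/n_z = 0.285/0.193, so δ = 55.8°.
The horizontal component of n points toward azimuth atan2(n_x, n_y) = 51°, the dip direction.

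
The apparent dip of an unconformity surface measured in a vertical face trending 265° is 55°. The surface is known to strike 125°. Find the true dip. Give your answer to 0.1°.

β = acute angle between strike 125° and section 265° = 40°.
tan(true dip) = tan 55° / sin 40° = 2.2218
δ = arctan(2.2218) = 65.77°

65.8°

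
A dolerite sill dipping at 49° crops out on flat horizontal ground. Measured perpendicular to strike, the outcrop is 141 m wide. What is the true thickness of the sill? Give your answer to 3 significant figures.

106 m

True thickness t = w · sin(dip) = 141 × sin 49°
t = 141 × 0.7547 = 106.414 m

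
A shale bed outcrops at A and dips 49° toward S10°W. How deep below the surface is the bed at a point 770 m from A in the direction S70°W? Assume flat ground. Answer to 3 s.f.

443 m

The hole lies 60° from the dip direction, so the down-dip offset is 770 × cos 60° = 385.00 m.
Depth = down-dip offset × tan(dip) = 385.00 × tan 49° = 385.00 × 1.1504
Depth = 442.89 m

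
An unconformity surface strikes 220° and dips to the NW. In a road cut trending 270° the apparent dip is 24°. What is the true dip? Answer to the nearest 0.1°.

30.2°

β = acute angle between strike 220° and section 270° = 50°.
tan δ = tan α / sin β = tan 24° / sin 50° = 0.4452 / 0.7660 = 0.5812
true dip = arctan 0.5812 = 30.17°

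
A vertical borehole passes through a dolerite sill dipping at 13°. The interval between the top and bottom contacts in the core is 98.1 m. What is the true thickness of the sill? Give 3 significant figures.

True thickness t = h · cos(dip) = 98.1 × cos 13°
t = 98.1 × 0.9744 = 95.586 m

95.6 m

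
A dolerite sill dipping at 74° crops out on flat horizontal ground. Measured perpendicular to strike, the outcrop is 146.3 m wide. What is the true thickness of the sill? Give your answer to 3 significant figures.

141 m

True thickness t = w · sin(dip) = 146.3 × sin 74°
t = 146.3 × 0.9613 = 140.633 m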